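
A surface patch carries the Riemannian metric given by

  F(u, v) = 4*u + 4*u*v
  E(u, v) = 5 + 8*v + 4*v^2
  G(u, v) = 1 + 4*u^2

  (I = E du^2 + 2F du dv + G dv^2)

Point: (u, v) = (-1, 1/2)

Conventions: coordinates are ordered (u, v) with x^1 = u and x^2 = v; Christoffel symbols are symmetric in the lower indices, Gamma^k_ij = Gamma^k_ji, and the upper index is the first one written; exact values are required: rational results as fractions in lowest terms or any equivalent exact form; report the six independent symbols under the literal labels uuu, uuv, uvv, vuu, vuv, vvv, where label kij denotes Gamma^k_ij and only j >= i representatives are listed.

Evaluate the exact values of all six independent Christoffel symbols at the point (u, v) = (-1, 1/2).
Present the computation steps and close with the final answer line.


E = 10, F = -6, G = 5 at the point
E_u = 0, E_v = 12, F_u = 6, F_v = -4, G_u = -8, G_v = 0
EG - F^2 = 14;  g^inv = (1/14) * [[5, 6], [6, 10]]
first-kind symbols [ij,l] = (1/2)(d_i g_jl + d_j g_il - d_l g_ij): [uu,u] = E_u/2 = 0, [uu,v] = F_u - E_v/2 = 0, [uv,u] = E_v/2 = 6, [uv,v] = G_u/2 = -4, [vv,u] = F_v - G_u/2 = 0, [vv,v] = G_v/2 = 0
Gamma^u_ij = (G*[ij,u] - F*[ij,v])/(EG - F^2), Gamma^v_ij = (E*[ij,v] - F*[ij,u])/(EG - F^2)

Answer: Gamma_uuu = 0, Gamma_uuv = 3/7, Gamma_uvv = 0, Gamma_vuu = 0, Gamma_vuv = -2/7, Gamma_vvv = 0


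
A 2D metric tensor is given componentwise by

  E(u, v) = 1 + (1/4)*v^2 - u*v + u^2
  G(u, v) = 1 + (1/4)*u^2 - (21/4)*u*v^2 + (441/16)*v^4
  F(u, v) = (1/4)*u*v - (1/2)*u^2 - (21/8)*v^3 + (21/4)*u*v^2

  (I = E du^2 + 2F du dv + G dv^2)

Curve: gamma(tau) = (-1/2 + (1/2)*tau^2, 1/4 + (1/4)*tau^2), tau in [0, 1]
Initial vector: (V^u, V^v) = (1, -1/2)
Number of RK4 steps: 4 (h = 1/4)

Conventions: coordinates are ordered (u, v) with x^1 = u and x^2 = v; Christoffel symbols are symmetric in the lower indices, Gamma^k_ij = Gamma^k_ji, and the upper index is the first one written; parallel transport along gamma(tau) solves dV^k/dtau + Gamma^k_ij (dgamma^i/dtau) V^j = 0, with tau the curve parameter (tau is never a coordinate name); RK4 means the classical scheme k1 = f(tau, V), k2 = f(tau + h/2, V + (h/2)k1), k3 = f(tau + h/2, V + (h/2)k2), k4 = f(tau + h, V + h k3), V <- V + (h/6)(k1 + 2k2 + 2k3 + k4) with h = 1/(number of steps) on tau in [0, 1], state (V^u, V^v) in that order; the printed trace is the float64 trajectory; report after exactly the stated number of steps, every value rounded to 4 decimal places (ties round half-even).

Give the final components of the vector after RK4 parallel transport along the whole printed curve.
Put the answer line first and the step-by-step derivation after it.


Answer: V^u = 1.0088, V^v = -0.4978

gamma'(tau) = (tau, (1/2)*tau); f(tau, V)^k = -Gamma^k_ij(gamma(tau)) gamma'^i(tau) V^j; h = 1/4; intermediate values shown to 6 dp
curve data and Christoffel symbols at the stage parameters:
  tau = 0.000000: gamma = (-0.500000, 0.250000), gamma' = (0.000000, 0.000000); Gamma_uuu = -0.362350, Gamma_uuv = 0.181175, Gamma_uvv = -0.951168, Gamma_vuu = 0.335173, Gamma_vuv = -0.167587, Gamma_vvv = 0.879830
  tau = 0.125000: gamma = (-0.492188, 0.253906), gamma' = (0.125000, 0.062500); Gamma_uuu = -0.358914, Gamma_uuv = 0.179457, Gamma_uvv = -0.956871, Gamma_vuu = 0.338864, Gamma_vuv = -0.169432, Gamma_vvv = 0.903416
  tau = 0.250000: gamma = (-0.468750, 0.265625), gamma' = (0.250000, 0.125000); Gamma_uuu = -0.348196, Gamma_uuv = 0.174098, Gamma_uvv = -0.971139, Gamma_vuu = 0.350068, Gamma_vuv = -0.175034, Gamma_vvv = 0.976361
  tau = 0.375000: gamma = (-0.429688, 0.285156), gamma' = (0.375000, 0.187500); Gamma_uuu = -0.329017, Gamma_uuv = 0.164508, Gamma_uvv = -0.985122, Gamma_vuu = 0.368961, Gamma_vuv = -0.184481, Gamma_vvv = 1.104723
  tau = 0.500000: gamma = (-0.375000, 0.312500), gamma' = (0.500000, 0.250000); Gamma_uuu = -0.299718, Gamma_uuv = 0.149859, Gamma_uvv = -0.983449, Gamma_vuu = 0.395033, Gamma_vuv = -0.197516, Gamma_vvv = 1.296201
  tau = 0.625000: gamma = (-0.304688, 0.347656), gamma' = (0.625000, 0.312500); Gamma_uuu = -0.258914, Gamma_uuv = 0.129457, Gamma_uvv = -0.945137, Gamma_vuu = 0.425765, Gamma_vuv = -0.212883, Gamma_vvv = 1.554210
  tau = 0.750000: gamma = (-0.218750, 0.390625), gamma' = (0.750000, 0.375000); Gamma_uuu = -0.206991, Gamma_uuv = 0.103496, Gamma_uvv = -0.848987, Gamma_vuu = 0.455142, Gamma_vuv = -0.227571, Gamma_vvv = 1.866795
  tau = 0.875000: gamma = (-0.117188, 0.441406), gamma' = (0.875000, 0.437500); Gamma_uuu = -0.147950, Gamma_uuv = 0.073975, Gamma_uvv = -0.685714, Gamma_vuu = 0.473550, Gamma_vuv = -0.236775, Gamma_vvv = 2.194795
  tau = 1.000000: gamma = (0.000000, 0.500000), gamma' = (1.000000, 0.500000); Gamma_uuu = -0.089762, Gamma_uuv = 0.044881, Gamma_uvv = -0.471248, Gamma_vuu = 0.471248, Gamma_vuv = -0.235624, Gamma_vvv = 2.474053
step 0: V^u = 1.0000, V^v = -0.5000
step 1: k1 = (0.000000, 0.000000), k2 = (0.014962, -0.014126), k3 = (0.014959, -0.014123), k4 = (0.026322, -0.026463); V <- V + (h/6)(k1 + 2k2 + 2k3 + k4): V^u = 1.0036, V^v = -0.5035
step 2: k1 = (0.026318, -0.026459), k2 = (0.030831, -0.034574), k3 = (0.030758, -0.034492), k4 = (0.026131, -0.034441); V <- V + (h/6)(k1 + 2k2 + 2k3 + k4): V^u = 1.0109, V^v = -0.5117
step 3: k1 = (0.026145, -0.034460), k2 = (0.012421, -0.020425), k3 = (0.012589, -0.020701), k4 = (-0.006380, 0.014029); V <- V + (h/6)(k1 + 2k2 + 2k3 + k4): V^u = 1.0138, V^v = -0.5160
step 4: k1 = (-0.006192, 0.013615), k2 = (-0.022648, 0.072490), k3 = (-0.021116, 0.067588), k4 = (-0.027310, 0.143378); V <- V + (h/6)(k1 + 2k2 + 2k3 + k4): V^u = 1.0088, V^v = -0.4978


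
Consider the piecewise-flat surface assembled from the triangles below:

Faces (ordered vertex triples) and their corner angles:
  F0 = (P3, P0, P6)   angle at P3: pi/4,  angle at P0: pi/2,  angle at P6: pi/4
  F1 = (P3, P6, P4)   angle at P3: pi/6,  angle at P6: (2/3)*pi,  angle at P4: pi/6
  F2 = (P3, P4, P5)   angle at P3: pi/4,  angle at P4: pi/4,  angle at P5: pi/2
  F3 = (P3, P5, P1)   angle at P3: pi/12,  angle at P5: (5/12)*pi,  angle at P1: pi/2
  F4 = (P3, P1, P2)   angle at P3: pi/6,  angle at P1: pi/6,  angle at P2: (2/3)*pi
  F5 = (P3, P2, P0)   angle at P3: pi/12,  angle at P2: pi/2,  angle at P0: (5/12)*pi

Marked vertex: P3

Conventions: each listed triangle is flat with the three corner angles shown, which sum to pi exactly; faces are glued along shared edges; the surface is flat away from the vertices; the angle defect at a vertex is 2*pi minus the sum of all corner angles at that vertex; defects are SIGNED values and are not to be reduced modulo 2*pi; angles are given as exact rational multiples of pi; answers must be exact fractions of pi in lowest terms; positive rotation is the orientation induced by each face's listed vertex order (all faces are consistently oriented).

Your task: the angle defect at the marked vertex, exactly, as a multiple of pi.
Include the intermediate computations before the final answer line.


Sum of corner angles at P3: pi
defect = 2*pi - pi

Answer: defect(P3) = pi


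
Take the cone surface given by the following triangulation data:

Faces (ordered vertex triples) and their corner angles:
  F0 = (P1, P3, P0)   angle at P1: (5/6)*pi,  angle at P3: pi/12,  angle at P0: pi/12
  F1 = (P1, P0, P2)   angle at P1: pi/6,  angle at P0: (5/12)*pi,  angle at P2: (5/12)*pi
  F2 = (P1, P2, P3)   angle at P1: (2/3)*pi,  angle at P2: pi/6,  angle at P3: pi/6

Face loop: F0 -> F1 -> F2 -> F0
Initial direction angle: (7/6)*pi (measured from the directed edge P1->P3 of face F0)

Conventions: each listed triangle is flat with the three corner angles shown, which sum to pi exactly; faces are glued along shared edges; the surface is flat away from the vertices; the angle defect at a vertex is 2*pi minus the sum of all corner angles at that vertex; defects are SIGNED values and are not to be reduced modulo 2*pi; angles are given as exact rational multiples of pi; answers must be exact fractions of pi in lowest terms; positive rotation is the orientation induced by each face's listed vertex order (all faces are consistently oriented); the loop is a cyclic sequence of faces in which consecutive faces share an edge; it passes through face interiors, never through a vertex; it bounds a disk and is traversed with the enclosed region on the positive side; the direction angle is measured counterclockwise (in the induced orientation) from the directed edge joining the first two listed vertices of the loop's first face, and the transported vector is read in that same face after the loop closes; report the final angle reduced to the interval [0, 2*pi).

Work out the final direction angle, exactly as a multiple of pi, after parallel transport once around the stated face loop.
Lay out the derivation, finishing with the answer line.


enclosed vertex P1: corner angles sum to (5/3)*pi, defect = 2*pi - (5/3)*pi = pi/3
transport around the loop rotates by the sum of enclosed defects; add to the initial angle mod 2*pi
final angle = (7/6)*pi + pi/3 = (3/2)*pi (mod 2*pi)

Answer: final direction angle = (3/2)*pi


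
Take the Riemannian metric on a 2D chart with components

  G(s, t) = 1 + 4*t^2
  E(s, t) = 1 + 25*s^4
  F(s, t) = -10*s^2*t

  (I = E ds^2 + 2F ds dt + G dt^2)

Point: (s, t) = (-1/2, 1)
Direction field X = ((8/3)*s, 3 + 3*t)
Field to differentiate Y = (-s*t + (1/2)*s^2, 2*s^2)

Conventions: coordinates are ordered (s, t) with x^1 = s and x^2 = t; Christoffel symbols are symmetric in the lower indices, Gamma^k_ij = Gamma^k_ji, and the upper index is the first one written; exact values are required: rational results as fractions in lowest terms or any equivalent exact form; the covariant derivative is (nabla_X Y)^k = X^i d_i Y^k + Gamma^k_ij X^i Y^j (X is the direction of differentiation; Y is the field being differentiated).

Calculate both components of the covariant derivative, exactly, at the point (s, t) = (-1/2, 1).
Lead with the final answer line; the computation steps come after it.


Answer: (nabla_X Y)^s = 293/63, (nabla_X Y)^t = 1016/315

E = 41/16, F = -5/2, G = 5 at the point
E_s = -25/2, E_t = 0, F_s = 10, F_t = -5/2, G_s = 0, G_t = 8
EG - F^2 = 105/16;  g^inv = (16/105) * [[5, 5/2], [5/2, 41/16]]
first-kind symbols [ij,l] = (1/2)(d_i g_jl + d_j g_il - d_l g_ij): [ss,s] = E_s/2 = -25/4, [ss,t] = F_s - E_t/2 = 10, [st,s] = E_t/2 = 0, [st,t] = G_s/2 = 0, [tt,s] = F_t - G_s/2 = -5/2, [tt,t] = G_t/2 = 4
Gamma^s_ij = (G*[ij,s] - F*[ij,t])/(EG - F^2), Gamma^t_ij = (E*[ij,t] - F*[ij,s])/(EG - F^2)
Gamma_sss = -20/21, Gamma_sst = 0, Gamma_stt = -8/21, Gamma_tss = 32/21, Gamma_tst = 0, Gamma_ttt = 64/105
X = (-4/3, 6), Y = (5/8, 1/2) at the point


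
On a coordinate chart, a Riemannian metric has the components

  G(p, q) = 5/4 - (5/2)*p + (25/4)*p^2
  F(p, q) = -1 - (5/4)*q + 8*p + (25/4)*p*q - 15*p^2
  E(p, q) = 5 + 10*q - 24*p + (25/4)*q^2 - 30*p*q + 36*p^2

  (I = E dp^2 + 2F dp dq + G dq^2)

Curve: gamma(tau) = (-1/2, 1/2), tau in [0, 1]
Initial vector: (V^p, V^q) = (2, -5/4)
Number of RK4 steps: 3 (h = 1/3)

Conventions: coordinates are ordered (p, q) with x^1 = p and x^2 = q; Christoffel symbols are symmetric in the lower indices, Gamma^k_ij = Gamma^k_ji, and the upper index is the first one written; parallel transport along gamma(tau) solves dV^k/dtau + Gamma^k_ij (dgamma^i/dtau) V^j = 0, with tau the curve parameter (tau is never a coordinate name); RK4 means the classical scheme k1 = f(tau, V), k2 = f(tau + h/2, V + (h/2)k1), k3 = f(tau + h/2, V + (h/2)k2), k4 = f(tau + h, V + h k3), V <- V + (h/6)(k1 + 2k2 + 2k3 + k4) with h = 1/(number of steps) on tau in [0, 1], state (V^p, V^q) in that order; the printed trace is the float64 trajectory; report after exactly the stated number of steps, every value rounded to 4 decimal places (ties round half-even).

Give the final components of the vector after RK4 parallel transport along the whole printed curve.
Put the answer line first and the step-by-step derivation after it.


Answer: V^p = 2.0000, V^q = -1.2500

gamma'(tau) = (0, 0); f(tau, V)^k = -Gamma^k_ij(gamma(tau)) gamma'^i(tau) V^j; h = 1/3; intermediate values shown to 6 dp
curve data and Christoffel symbols at the stage parameters:
  tau = 0.000000: gamma = (-0.500000, 0.500000), gamma' = (0.000000, 0.000000); Gamma_ppp = -0.869565, Gamma_ppq = 0.362319, Gamma_pqq = 0.000000, Gamma_qpp = 0.243478, Gamma_qpq = -0.101449, Gamma_qqq = 0.000000
  tau = 0.166667: gamma = (-0.500000, 0.500000), gamma' = (0.000000, 0.000000); Gamma_ppp = -0.869565, Gamma_ppq = 0.362319, Gamma_pqq = 0.000000, Gamma_qpp = 0.243478, Gamma_qpq = -0.101449, Gamma_qqq = 0.000000
  tau = 0.333333: gamma = (-0.500000, 0.500000), gamma' = (0.000000, 0.000000); Gamma_ppp = -0.869565, Gamma_ppq = 0.362319, Gamma_pqq = 0.000000, Gamma_qpp = 0.243478, Gamma_qpq = -0.101449, Gamma_qqq = 0.000000
  tau = 0.500000: gamma = (-0.500000, 0.500000), gamma' = (0.000000, 0.000000); Gamma_ppp = -0.869565, Gamma_ppq = 0.362319, Gamma_pqq = 0.000000, Gamma_qpp = 0.243478, Gamma_qpq = -0.101449, Gamma_qqq = 0.000000
  tau = 0.666667: gamma = (-0.500000, 0.500000), gamma' = (0.000000, 0.000000); Gamma_ppp = -0.869565, Gamma_ppq = 0.362319, Gamma_pqq = 0.000000, Gamma_qpp = 0.243478, Gamma_qpq = -0.101449, Gamma_qqq = 0.000000
  tau = 0.833333: gamma = (-0.500000, 0.500000), gamma' = (0.000000, 0.000000); Gamma_ppp = -0.869565, Gamma_ppq = 0.362319, Gamma_pqq = 0.000000, Gamma_qpp = 0.243478, Gamma_qpq = -0.101449, Gamma_qqq = 0.000000
  tau = 1.000000: gamma = (-0.500000, 0.500000), gamma' = (0.000000, 0.000000); Gamma_ppp = -0.869565, Gamma_ppq = 0.362319, Gamma_pqq = 0.000000, Gamma_qpp = 0.243478, Gamma_qpq = -0.101449, Gamma_qqq = 0.000000
step 0: V^p = 2.0000, V^q = -1.2500
step 1: k1 = (0.000000, 0.000000), k2 = (0.000000, 0.000000), k3 = (0.000000, 0.000000), k4 = (0.000000, 0.000000); V <- V + (h/6)(k1 + 2k2 + 2k3 + k4): V^p = 2.0000, V^q = -1.2500
step 2: k1 = (0.000000, 0.000000), k2 = (0.000000, 0.000000), k3 = (0.000000, 0.000000), k4 = (0.000000, 0.000000); V <- V + (h/6)(k1 + 2k2 + 2k3 + k4): V^p = 2.0000, V^q = -1.2500
step 3: k1 = (0.000000, 0.000000), k2 = (0.000000, 0.000000), k3 = (0.000000, 0.000000), k4 = (0.000000, 0.000000); V <- V + (h/6)(k1 + 2k2 + 2k3 + k4): V^p = 2.0000, V^q = -1.2500


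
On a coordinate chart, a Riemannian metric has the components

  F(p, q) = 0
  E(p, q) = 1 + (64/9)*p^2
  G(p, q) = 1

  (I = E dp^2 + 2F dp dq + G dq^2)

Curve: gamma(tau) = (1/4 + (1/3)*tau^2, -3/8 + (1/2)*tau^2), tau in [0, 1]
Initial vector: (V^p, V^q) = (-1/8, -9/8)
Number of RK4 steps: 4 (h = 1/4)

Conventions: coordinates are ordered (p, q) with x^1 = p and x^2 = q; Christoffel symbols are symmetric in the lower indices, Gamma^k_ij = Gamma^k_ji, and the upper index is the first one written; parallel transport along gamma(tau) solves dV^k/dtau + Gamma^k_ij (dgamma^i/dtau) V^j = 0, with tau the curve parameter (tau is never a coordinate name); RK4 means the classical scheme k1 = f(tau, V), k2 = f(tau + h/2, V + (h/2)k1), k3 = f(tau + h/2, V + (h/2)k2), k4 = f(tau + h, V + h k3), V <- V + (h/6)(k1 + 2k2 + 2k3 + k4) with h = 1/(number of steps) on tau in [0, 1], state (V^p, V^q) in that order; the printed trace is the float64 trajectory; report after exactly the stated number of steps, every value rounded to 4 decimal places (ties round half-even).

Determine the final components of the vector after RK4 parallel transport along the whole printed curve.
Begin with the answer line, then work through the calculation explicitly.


Answer: V^p = -0.0812, V^q = -1.1250

gamma'(tau) = ((2/3)*tau, tau); f(tau, V)^k = -Gamma^k_ij(gamma(tau)) gamma'^i(tau) V^j; h = 1/4; intermediate values shown to 6 dp
curve data and Christoffel symbols at the stage parameters:
  tau = 0.000000: gamma = (0.250000, -0.375000), gamma' = (0.000000, 0.000000); Gamma_ppp = 1.230769, Gamma_ppq = 0.000000, Gamma_pqq = 0.000000, Gamma_qpp = 0.000000, Gamma_qpq = 0.000000, Gamma_qqq = 0.000000
  tau = 0.125000: gamma = (0.255208, -0.367188), gamma' = (0.083333, 0.125000); Gamma_ppp = 1.240343, Gamma_ppq = 0.000000, Gamma_pqq = 0.000000, Gamma_qpp = 0.000000, Gamma_qpq = 0.000000, Gamma_qqq = 0.000000
  tau = 0.250000: gamma = (0.270833, -0.343750), gamma' = (0.166667, 0.250000); Gamma_ppp = 1.265720, Gamma_ppq = 0.000000, Gamma_pqq = 0.000000, Gamma_qpp = 0.000000, Gamma_qpq = 0.000000, Gamma_qqq = 0.000000
  tau = 0.375000: gamma = (0.296875, -0.304688), gamma' = (0.250000, 0.375000); Gamma_ppp = 1.297759, Gamma_ppq = 0.000000, Gamma_pqq = 0.000000, Gamma_qpp = 0.000000, Gamma_qpq = 0.000000, Gamma_qqq = 0.000000
  tau = 0.500000: gamma = (0.333333, -0.250000), gamma' = (0.333333, 0.500000); Gamma_ppp = 1.324138, Gamma_ppq = 0.000000, Gamma_pqq = 0.000000, Gamma_qpp = 0.000000, Gamma_qpq = 0.000000, Gamma_qqq = 0.000000
  tau = 0.625000: gamma = (0.380208, -0.179688), gamma' = (0.416667, 0.625000); Gamma_ppp = 1.333207, Gamma_ppq = 0.000000, Gamma_pqq = 0.000000, Gamma_qpp = 0.000000, Gamma_qpq = 0.000000, Gamma_qqq = 0.000000
  tau = 0.750000: gamma = (0.437500, -0.093750), gamma' = (0.500000, 0.750000); Gamma_ppp = 1.317647, Gamma_ppq = 0.000000, Gamma_pqq = 0.000000, Gamma_qpp = 0.000000, Gamma_qpq = 0.000000, Gamma_qqq = 0.000000
  tau = 0.875000: gamma = (0.505208, 0.007812), gamma' = (0.583333, 0.875000); Gamma_ppp = 1.276228, Gamma_ppq = 0.000000, Gamma_pqq = 0.000000, Gamma_qpp = 0.000000, Gamma_qpq = 0.000000, Gamma_qqq = 0.000000
  tau = 1.000000: gamma = (0.583333, 0.125000), gamma' = (0.666667, 1.000000); Gamma_ppp = 1.212996, Gamma_ppq = 0.000000, Gamma_pqq = 0.000000, Gamma_qpp = 0.000000, Gamma_qpq = 0.000000, Gamma_qqq = 0.000000
step 0: V^p = -0.1250, V^q = -1.1250
step 1: k1 = (0.000000, 0.000000), k2 = (0.012920, 0.000000), k3 = (0.012753, 0.000000), k4 = (0.025697, 0.000000); V <- V + (h/6)(k1 + 2k2 + 2k3 + k4): V^p = -0.1218, V^q = -1.1250
step 2: k1 = (0.025692, 0.000000), k2 = (0.038472, 0.000000), k3 = (0.037953, 0.000000), k4 = (0.049568, 0.000000); V <- V + (h/6)(k1 + 2k2 + 2k3 + k4): V^p = -0.1123, V^q = -1.1250
step 3: k1 = (0.049560, 0.000000), k2 = (0.058933, 0.000000), k3 = (0.058283, 0.000000), k4 = (0.064377, 0.000000); V <- V + (h/6)(k1 + 2k2 + 2k3 + k4): V^p = -0.0978, V^q = -1.1250
step 4: k1 = (0.064413, 0.000000), k2 = (0.066792, 0.000000), k3 = (0.066571, 0.000000), k4 = (0.065605, 0.000000); V <- V + (h/6)(k1 + 2k2 + 2k3 + k4): V^p = -0.0812, V^q = -1.1250


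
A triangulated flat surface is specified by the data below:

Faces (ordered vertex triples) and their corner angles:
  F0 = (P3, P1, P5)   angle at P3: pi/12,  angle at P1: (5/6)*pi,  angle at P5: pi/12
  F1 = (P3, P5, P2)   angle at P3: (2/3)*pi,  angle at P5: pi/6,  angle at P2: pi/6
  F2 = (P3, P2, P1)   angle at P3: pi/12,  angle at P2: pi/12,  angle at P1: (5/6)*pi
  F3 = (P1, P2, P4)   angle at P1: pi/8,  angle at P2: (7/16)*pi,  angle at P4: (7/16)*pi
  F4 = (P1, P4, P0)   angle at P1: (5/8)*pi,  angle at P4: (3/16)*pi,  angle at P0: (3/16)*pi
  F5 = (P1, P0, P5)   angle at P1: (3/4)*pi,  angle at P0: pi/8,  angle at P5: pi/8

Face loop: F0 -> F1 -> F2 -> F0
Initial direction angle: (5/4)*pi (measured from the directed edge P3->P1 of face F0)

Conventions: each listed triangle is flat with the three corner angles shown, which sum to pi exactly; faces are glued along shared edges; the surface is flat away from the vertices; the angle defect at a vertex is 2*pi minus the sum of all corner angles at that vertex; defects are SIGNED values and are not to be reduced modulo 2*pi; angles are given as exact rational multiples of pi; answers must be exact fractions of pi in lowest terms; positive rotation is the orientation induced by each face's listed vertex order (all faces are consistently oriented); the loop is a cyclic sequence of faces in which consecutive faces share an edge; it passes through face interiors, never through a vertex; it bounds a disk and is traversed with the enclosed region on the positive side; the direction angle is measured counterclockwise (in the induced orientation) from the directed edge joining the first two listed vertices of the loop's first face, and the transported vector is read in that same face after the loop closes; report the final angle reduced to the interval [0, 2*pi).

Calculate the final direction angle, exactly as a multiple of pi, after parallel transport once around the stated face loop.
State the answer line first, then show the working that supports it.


Answer: final direction angle = (5/12)*pi

enclosed vertex P3: corner angles sum to (5/6)*pi, defect = 2*pi - (5/6)*pi = (7/6)*pi
the final direction is the initial angle plus the enclosed defects, taken mod 2*pi in the induced orientation
final angle = (5/4)*pi + (7/6)*pi = (5/12)*pi (mod 2*pi)


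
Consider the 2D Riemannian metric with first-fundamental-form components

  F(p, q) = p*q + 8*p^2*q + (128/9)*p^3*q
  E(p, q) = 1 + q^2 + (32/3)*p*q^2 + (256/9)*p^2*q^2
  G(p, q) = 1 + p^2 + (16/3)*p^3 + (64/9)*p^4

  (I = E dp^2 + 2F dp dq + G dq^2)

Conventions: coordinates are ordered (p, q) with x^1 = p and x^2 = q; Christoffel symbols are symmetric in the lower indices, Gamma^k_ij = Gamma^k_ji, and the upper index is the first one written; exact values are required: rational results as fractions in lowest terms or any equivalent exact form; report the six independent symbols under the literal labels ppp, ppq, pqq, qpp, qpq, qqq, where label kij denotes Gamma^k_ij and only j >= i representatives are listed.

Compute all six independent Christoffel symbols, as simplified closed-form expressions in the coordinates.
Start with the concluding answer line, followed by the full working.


Answer: Gamma_ppp = (256*p*q^2 + 48*q^2)/(64*p^4 + 48*p^3 + 256*p^2*q^2 + 9*p^2 + 96*p*q^2 + 9*q^2 + 9), Gamma_ppq = (256*p^2*q + 96*p*q + 9*q)/(64*p^4 + 48*p^3 + 256*p^2*q^2 + 9*p^2 + 96*p*q^2 + 9*q^2 + 9), Gamma_pqq = 0, Gamma_qpp = (128*p^2*q + 48*p*q)/(64*p^4 + 48*p^3 + 256*p^2*q^2 + 9*p^2 + 96*p*q^2 + 9*q^2 + 9), Gamma_qpq = (128*p^3 + 72*p^2 + 9*p)/(64*p^4 + 48*p^3 + 256*p^2*q^2 + 9*p^2 + 96*p*q^2 + 9*q^2 + 9), Gamma_qqq = 0

E = 1 + q^2 + (32/3)*p*q^2 + (256/9)*p^2*q^2; F = p*q + 8*p^2*q + (128/9)*p^3*q; G = 1 + p^2 + (16/3)*p^3 + (64/9)*p^4
Gamma^k_ij = (1/2) g^{kl} (d_i g_jl + d_j g_il - d_l g_ij), with g^inv = (1/(EG-F^2)) [[G, -F], [-F, E]]
first partials: E_p = (32/3)*q^2 + (512/9)*p*q^2, E_q = 2*q + (64/3)*p*q + (512/9)*p^2*q, F_p = q + 16*p*q + (128/3)*p^2*q, F_q = p + 8*p^2 + (128/9)*p^3, G_p = 2*p + 16*p^2 + (256/9)*p^3, G_q = 0
D = EG - F^2 = 1 + q^2 + p^2 + (32/3)*p*q^2 + (16/3)*p^3 + (256/9)*p^2*q^2 + (64/9)*p^4
expanded: Gamma^p_pp = (G E_p - 2F F_p + F E_q)/(2D), Gamma^p_pq = (G E_q - F G_p)/(2D), Gamma^p_qq = (2G F_q - G G_p - F G_q)/(2D), Gamma^q_pp = (2E F_p - E E_q - F E_p)/(2D), Gamma^q_pq = (E G_p - F E_q)/(2D), Gamma^q_qq = (E G_q - 2F F_q + F G_p)/(2D); substitute and cancel common factors


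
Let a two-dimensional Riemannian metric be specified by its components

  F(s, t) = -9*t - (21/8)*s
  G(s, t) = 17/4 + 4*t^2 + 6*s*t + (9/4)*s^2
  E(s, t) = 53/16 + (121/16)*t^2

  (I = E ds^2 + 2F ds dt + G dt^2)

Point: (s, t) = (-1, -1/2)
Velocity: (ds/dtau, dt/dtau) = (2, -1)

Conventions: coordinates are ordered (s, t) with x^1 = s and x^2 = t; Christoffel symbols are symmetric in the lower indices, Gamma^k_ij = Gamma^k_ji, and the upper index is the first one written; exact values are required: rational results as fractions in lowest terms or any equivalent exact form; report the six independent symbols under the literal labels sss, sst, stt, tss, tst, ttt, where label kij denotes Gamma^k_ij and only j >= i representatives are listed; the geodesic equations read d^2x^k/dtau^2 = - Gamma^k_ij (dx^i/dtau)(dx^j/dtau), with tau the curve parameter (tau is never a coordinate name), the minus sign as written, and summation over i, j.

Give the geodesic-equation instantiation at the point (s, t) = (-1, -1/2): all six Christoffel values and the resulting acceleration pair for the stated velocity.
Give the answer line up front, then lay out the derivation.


Answer: Gamma_sss = -703/330, Gamma_sst = -554/165, Gamma_stt = -832/165, Gamma_tss = 1369/880, Gamma_tst = 317/165, Gamma_ttt = 162/55; accelerations (d^2s/dtau^2, d^2t/dtau^2) = (2/15, -89/60)

E = 333/64, F = 57/8, G = 21/2 at the point
E_s = 0, E_t = -121/16, F_s = -21/8, F_t = -9, G_s = -15/2, G_t = -10
EG - F^2 = 495/128;  g^inv = (128/495) * [[21/2, -57/8], [-57/8, 333/64]]
first-kind symbols [ij,l] = (1/2)(d_i g_jl + d_j g_il - d_l g_ij): [ss,s] = E_s/2 = 0, [ss,t] = F_s - E_t/2 = 37/32, [st,s] = E_t/2 = -121/32, [st,t] = G_s/2 = -15/4, [tt,s] = F_t - G_s/2 = -21/4, [tt,t] = G_t/2 = -5
Gamma^s_ij = (G*[ij,s] - F*[ij,t])/(EG - F^2), Gamma^t_ij = (E*[ij,t] - F*[ij,s])/(EG - F^2)
Gamma_sss = -703/330, Gamma_sst = -554/165, Gamma_stt = -832/165, Gamma_tss = 1369/880, Gamma_tst = 317/165, Gamma_ttt = 162/55
d^2s/dtau^2 = -(Gamma_sss*(2)^2 + 2*Gamma_sst*(2)*(-1) + Gamma_stt*(-1)^2) = 2/15
d^2t/dtau^2 = -(Gamma_tss*(2)^2 + 2*Gamma_tst*(2)*(-1) + Gamma_ttt*(-1)^2) = -89/60


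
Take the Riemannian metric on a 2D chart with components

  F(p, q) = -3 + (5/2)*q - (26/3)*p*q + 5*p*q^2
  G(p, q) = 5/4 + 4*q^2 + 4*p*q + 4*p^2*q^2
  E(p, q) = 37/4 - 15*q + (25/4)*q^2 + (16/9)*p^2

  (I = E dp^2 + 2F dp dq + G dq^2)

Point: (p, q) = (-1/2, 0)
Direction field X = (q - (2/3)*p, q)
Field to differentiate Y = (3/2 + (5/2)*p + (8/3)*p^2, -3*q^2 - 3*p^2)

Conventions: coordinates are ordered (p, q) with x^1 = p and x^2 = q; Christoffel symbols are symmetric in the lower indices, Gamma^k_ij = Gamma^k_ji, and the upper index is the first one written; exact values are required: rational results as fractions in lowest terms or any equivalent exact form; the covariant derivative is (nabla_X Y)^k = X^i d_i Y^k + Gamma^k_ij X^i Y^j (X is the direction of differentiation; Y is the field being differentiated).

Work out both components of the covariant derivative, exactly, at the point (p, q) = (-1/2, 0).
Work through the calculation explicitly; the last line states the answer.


E = 349/36, F = -3, G = 5/4 at the point
E_p = -16/9, E_q = -15, F_p = 0, F_q = 41/6, G_p = 0, G_q = -2
EG - F^2 = 449/144;  g^inv = (144/449) * [[5/4, 3], [3, 349/36]]
first-kind symbols [ij,l] = (1/2)(d_i g_jl + d_j g_il - d_l g_ij): [pp,p] = E_p/2 = -8/9, [pp,q] = F_p - E_q/2 = 15/2, [pq,p] = E_q/2 = -15/2, [pq,q] = G_p/2 = 0, [qq,p] = F_q - G_p/2 = 41/6, [qq,q] = G_q/2 = -1
Gamma^p_ij = (G*[ij,p] - F*[ij,q])/(EG - F^2), Gamma^q_ij = (E*[ij,q] - F*[ij,p])/(EG - F^2)
Gamma_ppp = 3080/449, Gamma_ppq = -1350/449, Gamma_pqq = 798/449, Gamma_qpp = 10086/449, Gamma_qpq = -3240/449, Gamma_qqq = 1556/449
X = (1/3, 0), Y = (11/12, -3/4) at the point

Answer: (nabla_X Y)^p = 3761/1347, (nabla_X Y)^q = 26045/2694


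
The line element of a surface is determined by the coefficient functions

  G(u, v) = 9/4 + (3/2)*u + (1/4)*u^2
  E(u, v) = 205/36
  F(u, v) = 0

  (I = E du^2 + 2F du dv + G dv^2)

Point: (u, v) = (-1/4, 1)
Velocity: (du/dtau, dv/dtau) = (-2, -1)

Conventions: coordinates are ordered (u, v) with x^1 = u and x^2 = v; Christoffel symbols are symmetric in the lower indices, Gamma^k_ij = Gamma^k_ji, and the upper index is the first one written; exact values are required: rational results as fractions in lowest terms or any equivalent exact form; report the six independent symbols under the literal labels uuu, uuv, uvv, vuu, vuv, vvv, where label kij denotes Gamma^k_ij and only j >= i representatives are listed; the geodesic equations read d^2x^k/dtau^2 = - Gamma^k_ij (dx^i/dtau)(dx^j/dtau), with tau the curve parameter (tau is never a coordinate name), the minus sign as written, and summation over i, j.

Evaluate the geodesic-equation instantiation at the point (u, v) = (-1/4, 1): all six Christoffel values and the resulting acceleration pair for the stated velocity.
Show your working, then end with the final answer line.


E = 205/36, F = 0, G = 121/64 at the point
E_u = 0, E_v = 0, F_u = 0, F_v = 0, G_u = 11/8, G_v = 0
EG - F^2 = 24805/2304;  g^inv = (2304/24805) * [[121/64, 0], [0, 205/36]]
first-kind symbols [ij,l] = (1/2)(d_i g_jl + d_j g_il - d_l g_ij): [uu,u] = E_u/2 = 0, [uu,v] = F_u - E_v/2 = 0, [uv,u] = E_v/2 = 0, [uv,v] = G_u/2 = 11/16, [vv,u] = F_v - G_u/2 = -11/16, [vv,v] = G_v/2 = 0
Gamma^u_ij = (G*[ij,u] - F*[ij,v])/(EG - F^2), Gamma^v_ij = (E*[ij,v] - F*[ij,u])/(EG - F^2)
Gamma_uuu = 0, Gamma_uuv = 0, Gamma_uvv = -99/820, Gamma_vuu = 0, Gamma_vuv = 4/11, Gamma_vvv = 0
d^2u/dtau^2 = -(Gamma_uuu*(-2)^2 + 2*Gamma_uuv*(-2)*(-1) + Gamma_uvv*(-1)^2) = 99/820
d^2v/dtau^2 = -(Gamma_vuu*(-2)^2 + 2*Gamma_vuv*(-2)*(-1) + Gamma_vvv*(-1)^2) = -16/11

Answer: Gamma_uuu = 0, Gamma_uuv = 0, Gamma_uvv = -99/820, Gamma_vuu = 0, Gamma_vuv = 4/11, Gamma_vvv = 0; accelerations (d^2u/dtau^2, d^2v/dtau^2) = (99/820, -16/11)


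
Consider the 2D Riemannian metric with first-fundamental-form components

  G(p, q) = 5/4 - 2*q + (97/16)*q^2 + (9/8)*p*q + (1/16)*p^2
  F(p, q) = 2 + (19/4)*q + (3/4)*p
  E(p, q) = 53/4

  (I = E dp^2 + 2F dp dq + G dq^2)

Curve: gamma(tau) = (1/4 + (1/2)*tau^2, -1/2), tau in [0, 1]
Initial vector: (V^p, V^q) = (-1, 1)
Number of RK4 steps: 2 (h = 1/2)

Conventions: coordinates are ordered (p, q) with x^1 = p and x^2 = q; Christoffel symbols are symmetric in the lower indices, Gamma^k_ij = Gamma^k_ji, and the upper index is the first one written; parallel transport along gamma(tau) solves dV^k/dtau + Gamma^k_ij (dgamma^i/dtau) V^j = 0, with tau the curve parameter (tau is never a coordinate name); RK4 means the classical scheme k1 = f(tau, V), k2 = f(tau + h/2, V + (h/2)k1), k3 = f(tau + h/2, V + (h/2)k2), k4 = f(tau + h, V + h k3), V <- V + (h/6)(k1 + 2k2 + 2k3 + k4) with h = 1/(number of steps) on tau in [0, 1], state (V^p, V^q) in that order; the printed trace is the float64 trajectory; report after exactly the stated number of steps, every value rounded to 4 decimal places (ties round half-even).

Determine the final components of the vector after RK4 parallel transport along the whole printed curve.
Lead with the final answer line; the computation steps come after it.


Answer: V^p = -1.0000, V^q = 1.1454

gamma'(tau) = (tau, 0); f(tau, V)^k = -Gamma^k_ij(gamma(tau)) gamma'^i(tau) V^j; h = 1/2; intermediate values shown to 6 dp
curve data and Christoffel symbols at the stage parameters:
  tau = 0.000000: gamma = (0.250000, -0.500000), gamma' = (0.000000, 0.000000); Gamma_ppp = 0.002927, Gamma_ppq = -0.001037, Gamma_pqq = 0.363632, Gamma_qpp = 0.206825, Gamma_qpq = -0.073251, Gamma_qqq = -1.053332
  tau = 0.250000: gamma = (0.281250, -0.500000), gamma' = (0.250000, 0.000000); Gamma_ppp = 0.002572, Gamma_ppq = -0.000904, Gamma_pqq = 0.365320, Gamma_qpp = 0.207737, Gamma_qpq = -0.073033, Gamma_qqq = -1.055572
  tau = 0.500000: gamma = (0.375000, -0.500000), gamma' = (0.500000, 0.000000); Gamma_ppp = 0.001489, Gamma_ppq = -0.000512, Gamma_pqq = 0.370432, Gamma_qpp = 0.210508, Gamma_qpq = -0.072362, Gamma_qqq = -1.062329
  tau = 0.750000: gamma = (0.531250, -0.500000), gamma' = (0.750000, 0.000000); Gamma_ppp = -0.000381, Gamma_ppq = 0.000126, Gamma_pqq = 0.379110, Gamma_qpp = 0.215245, Gamma_qpq = -0.071188, Gamma_qqq = -1.073720
  tau = 1.000000: gamma = (0.750000, -0.500000), gamma' = (1.000000, 0.000000); Gamma_ppp = -0.003143, Gamma_ppq = 0.000982, Gamma_pqq = 0.391603, Gamma_qpp = 0.222140, Gamma_qpq = -0.069419, Gamma_qqq = -1.089939
step 0: V^p = -1.0000, V^q = 1.0000
step 1: k1 = (0.000000, 0.000000), k2 = (0.000869, 0.070192), k3 = (0.000873, 0.070501), k4 = (0.001009, 0.142664); V <- V + (h/6)(k1 + 2k2 + 2k3 + k4): V^p = -0.9996, V^q = 1.0353
step 2: k1 = (0.001009, 0.142674), k2 = (-0.000387, 0.218515), k3 = (-0.000388, 0.219584), k4 = (-0.004268, 0.301593); V <- V + (h/6)(k1 + 2k2 + 2k3 + k4): V^p = -1.0000, V^q = 1.1454


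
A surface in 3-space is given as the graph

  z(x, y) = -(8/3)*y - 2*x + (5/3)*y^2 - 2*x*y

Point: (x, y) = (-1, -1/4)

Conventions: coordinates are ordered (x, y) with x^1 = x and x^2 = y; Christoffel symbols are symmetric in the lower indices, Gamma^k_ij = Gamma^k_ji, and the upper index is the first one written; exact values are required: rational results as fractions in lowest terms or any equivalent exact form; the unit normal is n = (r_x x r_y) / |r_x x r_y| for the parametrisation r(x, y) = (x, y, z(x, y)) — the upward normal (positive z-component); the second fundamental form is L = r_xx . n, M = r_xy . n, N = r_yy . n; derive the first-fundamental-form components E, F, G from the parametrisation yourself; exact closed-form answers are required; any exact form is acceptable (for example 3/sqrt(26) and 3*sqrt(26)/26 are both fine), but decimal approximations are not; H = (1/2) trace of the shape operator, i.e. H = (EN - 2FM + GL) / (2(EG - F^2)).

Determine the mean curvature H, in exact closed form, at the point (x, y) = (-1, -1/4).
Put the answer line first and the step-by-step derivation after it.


Answer: H = 119*sqrt(22)/726

z_x = -3/2, z_y = -3/2, z_xx = 0, z_xy = -2, z_yy = 10/3
E = 13/4, F = 9/4, G = 13/4; answer radicand W^2 = 11/2
unnormalised second-form numerators: l = 0, m = -2, n = 10/3; L = l/sqrt(11/2), and similarly M = m/sqrt(W^2), N = n/sqrt(W^2)
H = (E*n - 2*F*m + G*l) / (2*(EG - F^2)*sqrt(W^2)); E*n - 2*F*m + G*l = 119/6, EG - F^2 = 11/2, so H = (119/66)/sqrt(11/2)


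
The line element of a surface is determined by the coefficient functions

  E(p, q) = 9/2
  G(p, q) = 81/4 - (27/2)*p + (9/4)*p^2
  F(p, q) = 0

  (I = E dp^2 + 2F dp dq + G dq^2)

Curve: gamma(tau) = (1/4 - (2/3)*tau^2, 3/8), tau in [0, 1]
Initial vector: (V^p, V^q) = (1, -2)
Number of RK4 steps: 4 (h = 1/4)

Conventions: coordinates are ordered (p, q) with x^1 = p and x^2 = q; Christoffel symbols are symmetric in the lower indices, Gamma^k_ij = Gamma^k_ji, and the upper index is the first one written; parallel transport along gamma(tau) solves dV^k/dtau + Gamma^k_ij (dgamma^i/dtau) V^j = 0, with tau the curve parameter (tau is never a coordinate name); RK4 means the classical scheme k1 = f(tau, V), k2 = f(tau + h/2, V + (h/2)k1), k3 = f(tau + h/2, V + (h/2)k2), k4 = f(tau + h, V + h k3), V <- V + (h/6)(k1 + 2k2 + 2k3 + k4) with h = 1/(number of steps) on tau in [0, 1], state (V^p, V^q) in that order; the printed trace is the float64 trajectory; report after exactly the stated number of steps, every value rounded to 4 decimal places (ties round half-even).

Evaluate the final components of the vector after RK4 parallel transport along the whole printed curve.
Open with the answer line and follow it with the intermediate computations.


Answer: V^p = 1.0000, V^q = -1.6098

gamma'(tau) = (-(4/3)*tau, 0); f(tau, V)^k = -Gamma^k_ij(gamma(tau)) gamma'^i(tau) V^j; h = 1/4; intermediate values shown to 6 dp
curve data and Christoffel symbols at the stage parameters:
  tau = 0.000000: gamma = (0.250000, 0.375000), gamma' = (0.000000, 0.000000); Gamma_ppp = 0.000000, Gamma_ppq = 0.000000, Gamma_pqq = 1.375000, Gamma_qpp = 0.000000, Gamma_qpq = -0.363636, Gamma_qqq = 0.000000
  tau = 0.125000: gamma = (0.239583, 0.375000), gamma' = (-0.166667, 0.000000); Gamma_ppp = 0.000000, Gamma_ppq = 0.000000, Gamma_pqq = 1.380208, Gamma_qpp = 0.000000, Gamma_qpq = -0.362264, Gamma_qqq = 0.000000
  tau = 0.250000: gamma = (0.208333, 0.375000), gamma' = (-0.333333, 0.000000); Gamma_ppp = 0.000000, Gamma_ppq = 0.000000, Gamma_pqq = 1.395833, Gamma_qpp = 0.000000, Gamma_qpq = -0.358209, Gamma_qqq = 0.000000
  tau = 0.375000: gamma = (0.156250, 0.375000), gamma' = (-0.500000, 0.000000); Gamma_ppp = 0.000000, Gamma_ppq = 0.000000, Gamma_pqq = 1.421875, Gamma_qpp = 0.000000, Gamma_qpq = -0.351648, Gamma_qqq = 0.000000
  tau = 0.500000: gamma = (0.083333, 0.375000), gamma' = (-0.666667, 0.000000); Gamma_ppp = 0.000000, Gamma_ppq = 0.000000, Gamma_pqq = 1.458333, Gamma_qpp = 0.000000, Gamma_qpq = -0.342857, Gamma_qqq = 0.000000
  tau = 0.625000: gamma = (-0.010417, 0.375000), gamma' = (-0.833333, 0.000000); Gamma_ppp = 0.000000, Gamma_ppq = 0.000000, Gamma_pqq = 1.505208, Gamma_qpp = 0.000000, Gamma_qpq = -0.332180, Gamma_qqq = 0.000000
  tau = 0.750000: gamma = (-0.125000, 0.375000), gamma' = (-1.000000, 0.000000); Gamma_ppp = 0.000000, Gamma_ppq = 0.000000, Gamma_pqq = 1.562500, Gamma_qpp = 0.000000, Gamma_qpq = -0.320000, Gamma_qqq = 0.000000
  tau = 0.875000: gamma = (-0.260417, 0.375000), gamma' = (-1.166667, 0.000000); Gamma_ppp = 0.000000, Gamma_ppq = 0.000000, Gamma_pqq = 1.630208, Gamma_qpp = 0.000000, Gamma_qpq = -0.306709, Gamma_qqq = 0.000000
  tau = 1.000000: gamma = (-0.416667, 0.375000), gamma' = (-1.333333, 0.000000); Gamma_ppp = 0.000000, Gamma_ppq = 0.000000, Gamma_pqq = 1.708333, Gamma_qpp = 0.000000, Gamma_qpq = -0.292683, Gamma_qqq = 0.000000
step 0: V^p = 1.0000, V^q = -2.0000
step 1: k1 = (0.000000, 0.000000), k2 = (0.000000, 0.120755), k3 = (0.000000, 0.119843), k4 = (0.000000, 0.235229); V <- V + (h/6)(k1 + 2k2 + 2k3 + k4): V^p = 1.0000, V^q = -1.9701
step 2: k1 = (0.000000, 0.235242), k2 = (0.000000, 0.341230), k3 = (0.000000, 0.338900), k4 = (0.000000, 0.430954); V <- V + (h/6)(k1 + 2k2 + 2k3 + k4): V^p = 1.0000, V^q = -1.8857
step 3: k1 = (0.000000, 0.431020), k2 = (0.000000, 0.507083), k3 = (0.000000, 0.504451), k4 = (0.000000, 0.563072); V <- V + (h/6)(k1 + 2k2 + 2k3 + k4): V^p = 1.0000, V^q = -1.7600
step 4: k1 = (0.000000, 0.563199), k2 = (0.000000, 0.604585), k3 = (0.000000, 0.602734), k4 = (0.000000, 0.628025); V <- V + (h/6)(k1 + 2k2 + 2k3 + k4): V^p = 1.0000, V^q = -1.6098


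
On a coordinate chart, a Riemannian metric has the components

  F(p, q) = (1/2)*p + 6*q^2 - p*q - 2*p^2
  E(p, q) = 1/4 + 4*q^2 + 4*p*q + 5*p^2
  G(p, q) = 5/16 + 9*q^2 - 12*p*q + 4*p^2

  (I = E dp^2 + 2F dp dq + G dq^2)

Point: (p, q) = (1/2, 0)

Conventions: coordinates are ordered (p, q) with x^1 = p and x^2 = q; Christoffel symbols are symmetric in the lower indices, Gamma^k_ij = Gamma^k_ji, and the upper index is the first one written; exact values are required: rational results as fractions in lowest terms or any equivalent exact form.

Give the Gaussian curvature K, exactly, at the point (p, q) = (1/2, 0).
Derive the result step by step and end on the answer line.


E = 3/2, F = -1/4, G = 21/16, EG - F^2 = 61/32 at the point
E_p = 5, E_q = 2, F_p = -3/2, F_q = -1/2, G_p = 4, G_q = -6
E_qq = 8, F_pq = -1, G_pp = 8
The intrinsic route: Brioschi's K = (det M1 - det M2)/(EG - F^2)^2.
M1 = [[-E_qq/2 + F_pq - G_pp/2, E_p/2, F_p - E_q/2], [F_q - G_p/2, E, F], [G_q/2, F, G]] = [[-9, 5/2, -5/2], [-5/2, 3/2, -1/4], [-3, -1/4, 21/16]]; det M1 = -1273/64
M2 = [[0, E_q/2, G_p/2], [E_q/2, E, F], [G_p/2, F, G]] = [[0, 1, 2], [1, 3/2, -1/4], [2, -1/4, 21/16]]; det M2 = -133/16
det M1 - det M2 = -741/64; K = -741/64 / (61/32)^2 = -11856/3721

Answer: K = -11856/3721


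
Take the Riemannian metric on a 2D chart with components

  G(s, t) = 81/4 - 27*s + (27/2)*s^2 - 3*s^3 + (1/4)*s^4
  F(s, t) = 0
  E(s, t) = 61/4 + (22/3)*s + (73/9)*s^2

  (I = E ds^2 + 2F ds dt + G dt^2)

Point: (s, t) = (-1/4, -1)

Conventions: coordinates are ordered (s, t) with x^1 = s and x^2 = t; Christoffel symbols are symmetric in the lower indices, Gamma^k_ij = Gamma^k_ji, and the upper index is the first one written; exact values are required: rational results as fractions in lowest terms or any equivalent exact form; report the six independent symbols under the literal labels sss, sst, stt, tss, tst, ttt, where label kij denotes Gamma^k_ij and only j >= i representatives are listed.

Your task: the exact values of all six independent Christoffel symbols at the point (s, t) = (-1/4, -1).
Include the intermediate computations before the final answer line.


E = 2005/144, F = 0, G = 28561/1024 at the point
E_s = 59/18, E_t = 0, F_s = 0, F_t = 0, G_s = -2197/64, G_t = 0
EG - F^2 = 57264805/147456;  g^inv = (147456/57264805) * [[28561/1024, 0], [0, 2005/144]]
first-kind symbols [ij,l] = (1/2)(d_i g_jl + d_j g_il - d_l g_ij): [ss,s] = E_s/2 = 59/36, [ss,t] = F_s - E_t/2 = 0, [st,s] = E_t/2 = 0, [st,t] = G_s/2 = -2197/128, [tt,s] = F_t - G_s/2 = 2197/128, [tt,t] = G_t/2 = 0
Gamma^s_ij = (G*[ij,s] - F*[ij,t])/(EG - F^2), Gamma^t_ij = (E*[ij,t] - F*[ij,s])/(EG - F^2)

Answer: Gamma_sss = 236/2005, Gamma_sst = 0, Gamma_stt = 19773/16040, Gamma_tss = 0, Gamma_tst = -8/13, Gamma_ttt = 0


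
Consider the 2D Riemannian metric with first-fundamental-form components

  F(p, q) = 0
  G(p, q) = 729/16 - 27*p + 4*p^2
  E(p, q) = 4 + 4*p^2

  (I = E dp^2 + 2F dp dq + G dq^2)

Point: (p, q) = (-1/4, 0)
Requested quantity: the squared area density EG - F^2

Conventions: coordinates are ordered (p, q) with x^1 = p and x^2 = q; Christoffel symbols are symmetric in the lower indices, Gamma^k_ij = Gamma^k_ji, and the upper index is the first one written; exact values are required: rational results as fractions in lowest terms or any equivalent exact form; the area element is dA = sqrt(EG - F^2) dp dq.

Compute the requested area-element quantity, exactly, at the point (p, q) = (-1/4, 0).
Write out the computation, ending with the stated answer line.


E = 17/4, F = 0, G = 841/16; EG - F^2 = 14297/64

Answer: EG - F^2 = 14297/64
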